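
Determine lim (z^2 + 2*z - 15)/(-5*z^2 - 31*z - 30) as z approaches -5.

Direct substitution gives 0/0, so factor. Both numerator and denominator have (z + 5) as a factor.
After cancelling, the expression reduces to (z - 3)/(-5*z - 6).
Substituting z = -5 gives -8/19.

-8/19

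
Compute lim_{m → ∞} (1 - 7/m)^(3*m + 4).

Write it as [(1 - 7/m)^m]^(3) · (1 - 7/m)^(4). The bracketed term tends to e^(-7) and the second factor to 1, so the limit is e^(-21).

e^(-21)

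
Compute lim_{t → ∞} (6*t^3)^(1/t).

1

Base → ∞ and exponent → 0: an ∞^0 form.
Take logs: (1/t)·ln(6·t^3) = (ln 6 + 3·ln t)/t → 0.
So the limit is e^0 = 1.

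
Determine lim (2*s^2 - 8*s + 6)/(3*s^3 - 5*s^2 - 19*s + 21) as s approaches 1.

1/5

Since s = 1 makes numerator and denominator zero, (s - 1) divides both.
Cancelling it gives (2*s - 6)/(3*s^2 - 2*s - 21); now plug in s = 1 to get 1/5.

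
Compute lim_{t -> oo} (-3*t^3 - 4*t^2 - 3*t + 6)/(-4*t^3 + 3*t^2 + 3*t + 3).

Numerator and denominator both have degree 3.
Dividing every term by t^3, all lower-order terms vanish and the limit is the ratio of leading coefficients, -3/(-4) = 3/4.

3/4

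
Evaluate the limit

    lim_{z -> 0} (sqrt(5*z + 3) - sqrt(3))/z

5*√(3)/6

A 0/0 form; rationalise with √(3 + 5z) + √3. This collapses the numerator to 5z, leaving 5/(√(3 + 5z) + √3) → 5/(2√3) = 5*√(3)/6.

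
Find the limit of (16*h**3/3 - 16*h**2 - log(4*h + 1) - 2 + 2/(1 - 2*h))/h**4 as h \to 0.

Substitution gives 0/0 (the numerator vanishes to order 4).
Expand each term to order h^4: the coefficient of h^4 in −ln(1 + 4h) is 64 and in 2·1/(1 - 2h) is 32.
Lower-order terms cancel with the polynomial part, so the numerator is (96)·h^4 + o(h^4), and the limit is (96)/(1) = 96.

96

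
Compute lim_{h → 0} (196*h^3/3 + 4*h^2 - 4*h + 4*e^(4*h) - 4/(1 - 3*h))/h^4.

-844/3

Substitution gives 0/0; apply L'Hôpital's rule 4 times.
After differentiating numerator and denominator 4 times the quotient is (1024*e^(4*h) + 7776/(3*h - 1)^5)/(24); at h = 0 this is -844/3.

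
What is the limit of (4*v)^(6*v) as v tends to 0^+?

Base → 0⁺ and exponent → 0⁺: a 0^0 form.
Take logs: 6v·ln(4v). This is 0·(−∞); rewriting as ln(4v)/(1/(6v)) and applying L'Hôpital gives 0.
Hence the limit is e^0 = 1.

1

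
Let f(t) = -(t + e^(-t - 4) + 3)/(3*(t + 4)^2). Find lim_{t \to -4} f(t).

Direct substitution gives 0/0.
Apply L'Hôpital: lim (1 - e^(-t - 4))/(-6*t - 24), still 0/0.
After 2 applications of L'Hôpital's rule the quotient is (e^(-t - 4))/(-6); substituting t = -4 gives -1/6.

-1/6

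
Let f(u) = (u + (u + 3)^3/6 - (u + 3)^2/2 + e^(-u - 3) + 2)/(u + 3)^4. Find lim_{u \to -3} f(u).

Direct substitution gives 0/0.
Apply L'Hôpital: lim (-u + (u + 3)^2/2 - e^(-u - 3) - 2)/(4*(u + 3)^3), still 0/0.
Apply L'Hôpital: lim (u + e^(-u - 3) + 2)/(12*(u + 3)^2), still 0/0.
Apply L'Hôpital: lim (1 - e^(-u - 3))/(24*u + 72), still 0/0.
After 4 applications of L'Hôpital's rule the quotient is (e^(-u - 3))/(24); substituting u = -3 gives 1/24.

1/24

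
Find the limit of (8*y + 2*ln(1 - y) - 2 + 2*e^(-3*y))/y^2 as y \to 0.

8

Substitution gives 0/0 (the numerator vanishes to order 2).
Expand each term to order y^2: the coefficient of y^2 in 2·e^(-3y) is 9 and in 2·ln(1 - y) is -1.
Lower-order terms cancel with the polynomial part, so the numerator is (8)·y^2 + o(y^2), and the limit is (8)/(1) = 8.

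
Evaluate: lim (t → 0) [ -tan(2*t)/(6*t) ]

Substitution gives 0/0.
Since tan(u)/u → 1 as u → 0, tan(2t)/(2t) → 1 and the limit is 2/(-6) = -1/3.

-1/3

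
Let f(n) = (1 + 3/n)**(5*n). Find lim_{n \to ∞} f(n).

e^(15)

The base → 1 and the exponent → ∞: a 1^∞ form.
Take logarithms: (5n)·ln(1 + 3/n). Since ln(1+u) ~ u for small u, this behaves like (5n)·(3/n) → 15.
So the limit is e^(15).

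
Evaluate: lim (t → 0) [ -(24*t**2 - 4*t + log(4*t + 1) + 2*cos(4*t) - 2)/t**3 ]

-64/3

Substitution gives 0/0; apply L'Hôpital's rule 3 times.
After differentiating numerator and denominator 3 times the quotient is (128*sin(4*t) + 128/(4*t + 1)^3)/(-6); at t = 0 this is -64/3.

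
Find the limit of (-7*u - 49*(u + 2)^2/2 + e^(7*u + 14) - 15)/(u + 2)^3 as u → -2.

Direct substitution gives 0/0.
Apply L'Hôpital: lim (-49*u + 7*e^(7*u + 14) - 105)/(3*(u + 2)^2), still 0/0.
Apply L'Hôpital: lim (49*e^(7*u + 14) - 49)/(6*u + 12), still 0/0.
After 3 applications of L'Hôpital's rule the quotient is (343*e^(7*u + 14))/(6); substituting u = -2 gives 343/6.

343/6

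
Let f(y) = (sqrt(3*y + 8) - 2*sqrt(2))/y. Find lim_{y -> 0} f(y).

3*√(2)/8

Substitution gives 0/0. Multiply numerator and denominator by the conjugate √(8 + 3y) + √8.
The numerator becomes (8 + 3y) − 8 = 3y, so the expression simplifies to 3/(√(8 + 3y) + √8).
Letting y → 0 gives 3/(2√8) = 3*√(2)/8.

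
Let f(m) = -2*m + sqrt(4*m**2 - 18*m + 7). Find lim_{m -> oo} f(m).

An ∞ − ∞ form. Rationalising with the conjugate, the difference becomes (-18m + 7) / (√(4*m^2 - 18*m + 7) + 2m).
For large m the denominator behaves like 2·2m, so the quotient tends to -18/4 = -9/2.

-9/2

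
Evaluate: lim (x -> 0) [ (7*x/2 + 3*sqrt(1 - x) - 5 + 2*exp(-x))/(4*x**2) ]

Substitution gives 0/0 (the numerator vanishes to order 2).
Expand each term to order x^2: the coefficient of x^2 in 3·√(1 - x) is -3/8 and in 2·e^(-x) is 1.
Lower-order terms cancel with the polynomial part, so the numerator is (5/8)·x^2 + o(x^2), and the limit is (5/8)/(4) = 5/32.

5/32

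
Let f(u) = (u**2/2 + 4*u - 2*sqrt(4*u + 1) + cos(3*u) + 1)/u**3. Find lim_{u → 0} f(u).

-8

Substitution gives 0/0; apply L'Hôpital's rule 3 times.
After differentiating numerator and denominator 3 times the quotient is (27*sin(3*u) - 48/(4*u + 1)^(5/2))/(6); at u = 0 this is -8.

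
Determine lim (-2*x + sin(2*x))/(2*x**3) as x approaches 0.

Direct substitution gives 0/0.
Apply L'Hôpital: lim (2*cos(2*x) - 2)/(6*x^2), still 0/0.
Apply L'Hôpital: lim (-4*sin(2*x))/(12*x), still 0/0.
After 3 applications of L'Hôpital's rule the quotient is (-8*cos(2*x))/(12); substituting x = 0 gives -2/3.

-2/3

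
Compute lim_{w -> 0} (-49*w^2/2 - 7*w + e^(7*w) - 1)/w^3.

Direct substitution gives 0/0.
Apply L'Hôpital: lim (-49*w + 7*e^(7*w) - 7)/(3*w^2), still 0/0.
Apply L'Hôpital: lim (49*e^(7*w) - 49)/(6*w), still 0/0.
After 3 applications of L'Hôpital's rule the quotient is (343*e^(7*w))/(6); substituting w = 0 gives 343/6.

343/6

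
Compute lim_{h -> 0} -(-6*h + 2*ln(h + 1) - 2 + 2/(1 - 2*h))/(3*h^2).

Substitution gives 0/0 (the numerator vanishes to order 2).
Expand each term to order h^2: the coefficient of h^2 in 2·ln(1 + h) is -1 and in 2·1/(1 - 2h) is 8.
Lower-order terms cancel with the polynomial part, so the numerator is (7)·h^2 + o(h^2), and the limit is (7)/(-3) = -7/3.

-7/3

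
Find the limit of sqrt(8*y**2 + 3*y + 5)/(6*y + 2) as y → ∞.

For large |y|, √(8*y^2 + 3*y + 5) ≈ √8·|y| and the denominator ≈ 6y.
Since y → +∞, |y| = y, giving √8/(6) = √(2)/3.

√(2)/3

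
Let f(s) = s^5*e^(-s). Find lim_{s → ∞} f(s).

Write as s^5/e^{1s}, an ∞/∞ form.
Exponential growth dominates any polynomial, so repeated L'Hôpital (or the standard result) gives 0.

0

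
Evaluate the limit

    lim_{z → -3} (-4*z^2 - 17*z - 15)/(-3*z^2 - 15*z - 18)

Since z = -3 makes numerator and denominator zero, (z + 3) divides both.
Cancelling it gives (-4*z - 5)/(-3*z - 6); now plug in z = -3 to get 7/3.

7/3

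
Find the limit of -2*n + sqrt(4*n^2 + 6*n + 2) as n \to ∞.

An ∞ − ∞ form. Rationalising with the conjugate, the difference becomes (6n + 2) / (√(4*n^2 + 6*n + 2) + 2n).
For large n the denominator behaves like 2·2n, so the quotient tends to 6/4 = 3/2.

3/2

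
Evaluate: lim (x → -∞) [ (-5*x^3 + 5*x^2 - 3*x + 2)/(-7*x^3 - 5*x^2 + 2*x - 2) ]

5/7

Numerator and denominator both have degree 3.
Dividing every term by x^3, all lower-order terms vanish and the limit is the ratio of leading coefficients, -5/(-7) = 5/7.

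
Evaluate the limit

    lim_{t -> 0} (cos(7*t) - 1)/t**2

Direct substitution gives 0/0.
Apply L'Hôpital: lim (-7*sin(7*t))/(2*t), still 0/0.
After 2 applications of L'Hôpital's rule the quotient is (-49*cos(7*t))/(2); substituting t = 0 gives -49/2.

-49/2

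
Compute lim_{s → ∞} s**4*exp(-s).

Write as s^4/e^{1s}, an ∞/∞ form.
Exponential growth dominates any polynomial, so repeated L'Hôpital (or the standard result) gives 0.

0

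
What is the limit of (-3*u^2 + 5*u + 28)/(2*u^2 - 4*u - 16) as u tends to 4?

Since u = 4 makes numerator and denominator zero, (u - 4) divides both.
Cancelling it gives (-3*u - 7)/(2*u + 4); now plug in u = 4 to get -19/12.

-19/12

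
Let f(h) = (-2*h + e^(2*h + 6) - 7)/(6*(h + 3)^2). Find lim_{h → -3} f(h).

Direct substitution gives 0/0.
Apply L'Hôpital: lim (2*e^(2*h + 6) - 2)/(12*h + 36), still 0/0.
After 2 applications of L'Hôpital's rule the quotient is (4*e^(2*h + 6))/(12); substituting h = -3 gives 1/3.

1/3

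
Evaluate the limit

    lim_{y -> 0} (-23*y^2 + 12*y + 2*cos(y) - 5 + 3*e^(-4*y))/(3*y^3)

-32/3

Substitution gives 0/0; apply L'Hôpital's rule 3 times.
After differentiating numerator and denominator 3 times the quotient is (2*sin(y) - 192*e^(-4*y))/(18); at y = 0 this is -32/3.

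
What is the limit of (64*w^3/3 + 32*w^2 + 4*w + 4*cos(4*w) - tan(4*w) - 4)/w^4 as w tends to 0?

Substitution gives 0/0 (the numerator vanishes to order 4).
Expand each term to order w^4: the coefficient of w^4 in 4·cos(4w) is 128/3 and in −tan(4w) is 0.
Lower-order terms cancel with the polynomial part, so the numerator is (128/3)·w^4 + o(w^4), and the limit is (128/3)/(1) = 128/3.

128/3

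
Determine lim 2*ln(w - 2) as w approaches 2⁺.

-∞

As w → 2⁺, w - 2 → 0⁺ and ln(w - 2) → −∞.
Multiplying by 2 gives -∞.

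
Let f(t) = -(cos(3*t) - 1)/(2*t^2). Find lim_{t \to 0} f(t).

9/4

Direct substitution gives 0/0.
Apply L'Hôpital: lim (-3*sin(3*t))/(-4*t), still 0/0.
After 2 applications of L'Hôpital's rule the quotient is (-9*cos(3*t))/(-4); substituting t = 0 gives 9/4.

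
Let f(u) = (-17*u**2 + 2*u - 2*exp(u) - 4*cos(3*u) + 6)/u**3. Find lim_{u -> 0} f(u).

Substitution gives 0/0 (the numerator vanishes to order 3).
Expand each term to order u^3: the coefficient of u^3 in -4·cos(3u) is 0 and in -2·e^(u) is -1/3.
Lower-order terms cancel with the polynomial part, so the numerator is (-1/3)·u^3 + o(u^3), and the limit is (-1/3)/(1) = -1/3.

-1/3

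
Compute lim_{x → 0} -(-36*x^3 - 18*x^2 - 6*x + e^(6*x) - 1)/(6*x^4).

Direct substitution gives 0/0.
Apply L'Hôpital: lim (-108*x^2 - 36*x + 6*e^(6*x) - 6)/(-24*x^3), still 0/0.
Apply L'Hôpital: lim (-216*x + 36*e^(6*x) - 36)/(-72*x^2), still 0/0.
Apply L'Hôpital: lim (216*e^(6*x) - 216)/(-144*x), still 0/0.
After 4 applications of L'Hôpital's rule the quotient is (1296*e^(6*x))/(-144); substituting x = 0 gives -9.

-9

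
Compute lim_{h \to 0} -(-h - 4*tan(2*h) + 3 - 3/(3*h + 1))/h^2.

27

Substitution gives 0/0 (the numerator vanishes to order 2).
Expand each term to order h^2: the coefficient of h^2 in -4·tan(2h) is 0 and in -3·1/(1 + 3h) is -27.
Lower-order terms cancel with the polynomial part, so the numerator is (-27)·h^2 + o(h^2), and the limit is (-27)/(-1) = 27.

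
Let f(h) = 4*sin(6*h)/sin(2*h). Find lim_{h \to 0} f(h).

12

Substitution gives 0/0.
Divide numerator and denominator by h: sin(6h)/h → 6 and sin(2h)/h → 2, so the limit is 4·6/2 = 12.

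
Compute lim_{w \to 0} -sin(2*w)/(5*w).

Substitution gives 0/0.
Write it as (2/(-5))·sin(2w)/(2w); since sin(u)/u → 1, the limit is -2/5.

-2/5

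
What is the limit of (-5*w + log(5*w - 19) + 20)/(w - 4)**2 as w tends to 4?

-25/2

Direct substitution gives 0/0.
Apply L'Hôpital: lim (-5 + 5/(5*w - 19))/(2*w - 8), still 0/0.
After 2 applications of L'Hôpital's rule the quotient is (-25/(5*w - 19)^2)/(2); substituting w = 4 gives -25/2.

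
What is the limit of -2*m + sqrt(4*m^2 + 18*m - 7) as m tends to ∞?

9/2

This has the form ∞ − ∞. Multiply and divide by the conjugate √(4*m^2 + 18*m - 7) + 2m.
That gives (18m - 7) / (√(4*m^2 + 18*m - 7) + 2m).
Divide numerator and denominator by m: the limit is 18/(2·2) = 9/2.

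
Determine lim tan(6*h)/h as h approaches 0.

6

Substitution gives 0/0.
Since tan(u)/u → 1 as u → 0, tan(6h)/(6h) → 1 and the limit is 6.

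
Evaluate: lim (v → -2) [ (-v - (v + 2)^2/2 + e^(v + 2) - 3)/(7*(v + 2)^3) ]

Direct substitution gives 0/0.
Apply L'Hôpital: lim (-v + e^(v + 2) - 3)/(21*(v + 2)^2), still 0/0.
Apply L'Hôpital: lim (e^(v + 2) - 1)/(42*v + 84), still 0/0.
After 3 applications of L'Hôpital's rule the quotient is (e^(v + 2))/(42); substituting v = -2 gives 1/42.

1/42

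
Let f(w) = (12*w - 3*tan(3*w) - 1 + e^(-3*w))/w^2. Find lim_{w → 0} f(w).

Substitution gives 0/0; apply L'Hôpital's rule 2 times.
After differentiating numerator and denominator 2 times the quotient is (-54*tan(3*w)/cos(3*w)^2 + 9*e^(-3*w))/(2); at w = 0 this is 9/2.

9/2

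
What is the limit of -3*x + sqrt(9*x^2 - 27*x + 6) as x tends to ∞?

This has the form ∞ − ∞. Multiply and divide by the conjugate √(9*x^2 - 27*x + 6) + 3x.
That gives (-27x + 6) / (√(9*x^2 - 27*x + 6) + 3x).
Divide numerator and denominator by x: the limit is -27/(2·3) = -9/2.

-9/2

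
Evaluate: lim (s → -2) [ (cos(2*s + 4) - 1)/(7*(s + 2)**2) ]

Direct substitution gives 0/0.
Apply L'Hôpital: lim (-2*sin(2*s + 4))/(14*s + 28), still 0/0.
After 2 applications of L'Hôpital's rule the quotient is (-4*cos(2*s + 4))/(14); substituting s = -2 gives -2/7.

-2/7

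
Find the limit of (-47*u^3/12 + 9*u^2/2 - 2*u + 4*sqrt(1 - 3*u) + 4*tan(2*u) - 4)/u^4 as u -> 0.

Substitution gives 0/0 (the numerator vanishes to order 4).
Expand each term to order u^4: the coefficient of u^4 in 4·tan(2u) is 0 and in 4·√(1 - 3u) is -405/32.
Lower-order terms cancel with the polynomial part, so the numerator is (-405/32)·u^4 + o(u^4), and the limit is (-405/32)/(1) = -405/32.

-405/32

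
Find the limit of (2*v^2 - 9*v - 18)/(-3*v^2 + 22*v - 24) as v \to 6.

At v = 6 both the top and bottom vanish — a removable singularity. Factoring out (v - 6) from each leaves (2*v + 3)/(4 - 3*v), which at v = 6 equals -15/14.

-15/14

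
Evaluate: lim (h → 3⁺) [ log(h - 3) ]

-∞

As h → 3⁺, h - 3 → 0⁺ and ln(h - 3) → −∞.
Multiplying by 1 gives -∞.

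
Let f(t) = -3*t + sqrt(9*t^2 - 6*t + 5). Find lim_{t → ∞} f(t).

This has the form ∞ − ∞. Multiply and divide by the conjugate √(9*t^2 - 6*t + 5) + 3t.
That gives (-6t + 5) / (√(9*t^2 - 6*t + 5) + 3t).
Divide numerator and denominator by t: the limit is -6/(2·3) = -1.

-1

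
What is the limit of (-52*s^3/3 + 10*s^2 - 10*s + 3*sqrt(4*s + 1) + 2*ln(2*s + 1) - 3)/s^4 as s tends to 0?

-38

Substitution gives 0/0; apply L'Hôpital's rule 4 times.
After differentiating numerator and denominator 4 times the quotient is (-720/(4*s + 1)^(7/2) - 192/(2*s + 1)^4)/(24); at s = 0 this is -38.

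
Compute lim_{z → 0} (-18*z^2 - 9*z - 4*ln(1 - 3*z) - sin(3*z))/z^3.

Substitution gives 0/0 (the numerator vanishes to order 3).
Expand each term to order z^3: the coefficient of z^3 in -4·ln(1 - 3z) is 36 and in −sin(3z) is 9/2.
Lower-order terms cancel with the polynomial part, so the numerator is (81/2)·z^3 + o(z^3), and the limit is (81/2)/(1) = 81/2.

81/2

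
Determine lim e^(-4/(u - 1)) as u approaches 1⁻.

∞

As u → 1⁻, -4/(u - 1) → +∞, so e^(-4/(u - 1)) → ∞.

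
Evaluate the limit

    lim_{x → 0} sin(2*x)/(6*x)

Substitution gives 0/0.
Write it as (2/6)·sin(2x)/(2x); since sin(u)/u → 1, the limit is 1/3.

1/3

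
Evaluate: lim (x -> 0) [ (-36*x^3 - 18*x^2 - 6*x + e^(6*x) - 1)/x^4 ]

Direct substitution gives 0/0.
Apply L'Hôpital: lim (-108*x^2 - 36*x + 6*e^(6*x) - 6)/(4*x^3), still 0/0.
Apply L'Hôpital: lim (-216*x + 36*e^(6*x) - 36)/(12*x^2), still 0/0.
Apply L'Hôpital: lim (216*e^(6*x) - 216)/(24*x), still 0/0.
After 4 applications of L'Hôpital's rule the quotient is (1296*e^(6*x))/(24); substituting x = 0 gives 54.

54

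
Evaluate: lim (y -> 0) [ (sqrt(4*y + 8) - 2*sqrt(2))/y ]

√(2)/2

Substitution gives 0/0. Multiply numerator and denominator by the conjugate √(8 + 4y) + √8.
The numerator becomes (8 + 4y) − 8 = 4y, so the expression simplifies to 4/(√(8 + 4y) + √8).
Letting y → 0 gives 4/(2√8) = √(2)/2.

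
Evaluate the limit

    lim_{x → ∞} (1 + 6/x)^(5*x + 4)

e^(30)

Let L be the limit and take ln: ln L = lim (5x + 4)·ln(1 + 6/x) = lim (5x + 4)·(6/x + O(1/x²)) = 30.
Hence L = e^(30).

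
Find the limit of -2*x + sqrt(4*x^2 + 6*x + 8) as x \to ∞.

This has the form ∞ − ∞. Multiply and divide by the conjugate √(4*x^2 + 6*x + 8) + 2x.
That gives (6x + 8) / (√(4*x^2 + 6*x + 8) + 2x).
Divide numerator and denominator by x: the limit is 6/(2·2) = 3/2.

3/2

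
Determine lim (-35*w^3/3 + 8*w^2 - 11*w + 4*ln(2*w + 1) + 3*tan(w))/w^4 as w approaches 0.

Substitution gives 0/0; apply L'Hôpital's rule 4 times.
After differentiating numerator and denominator 4 times the quotient is (72*tan(w)^3/cos(w)^2 + 48*tan(w)/cos(w)^2 - 384/(2*w + 1)^4)/(24); at w = 0 this is -16.

-16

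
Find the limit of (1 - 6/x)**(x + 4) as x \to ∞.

Write it as [(1 - 6/x)^x]^(1) · (1 - 6/x)^(4). The bracketed term tends to e^(-6) and the second factor to 1, so the limit is e^(-6).

e^(-6)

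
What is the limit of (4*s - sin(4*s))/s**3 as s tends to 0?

32/3

Direct substitution gives 0/0.
Apply L'Hôpital: lim (4 - 4*cos(4*s))/(3*s^2), still 0/0.
Apply L'Hôpital: lim (16*sin(4*s))/(6*s), still 0/0.
After 3 applications of L'Hôpital's rule the quotient is (64*cos(4*s))/(6); substituting s = 0 gives 32/3.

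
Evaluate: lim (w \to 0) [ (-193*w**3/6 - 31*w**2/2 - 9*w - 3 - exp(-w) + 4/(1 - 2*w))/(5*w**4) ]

Substitution gives 0/0 (the numerator vanishes to order 4).
Expand each term to order w^4: the coefficient of w^4 in −e^(-w) is -1/24 and in 4·1/(1 - 2w) is 64.
Lower-order terms cancel with the polynomial part, so the numerator is (1535/24)·w^4 + o(w^4), and the limit is (1535/24)/(5) = 307/24.

307/24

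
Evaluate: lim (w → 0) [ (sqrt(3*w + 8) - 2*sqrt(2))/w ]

3*√(2)/8

Substitution gives 0/0. Multiply numerator and denominator by the conjugate √(8 + 3w) + √8.
The numerator becomes (8 + 3w) − 8 = 3w, so the expression simplifies to 3/(√(8 + 3w) + √8).
Letting w → 0 gives 3/(2√8) = 3*√(2)/8.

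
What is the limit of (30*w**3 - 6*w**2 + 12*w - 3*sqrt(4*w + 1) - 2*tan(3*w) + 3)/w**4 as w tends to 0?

Substitution gives 0/0 (the numerator vanishes to order 4).
Expand each term to order w^4: the coefficient of w^4 in -3·√(1 + 4w) is 30 and in -2·tan(3w) is 0.
Lower-order terms cancel with the polynomial part, so the numerator is (30)·w^4 + o(w^4), and the limit is (30)/(1) = 30.

30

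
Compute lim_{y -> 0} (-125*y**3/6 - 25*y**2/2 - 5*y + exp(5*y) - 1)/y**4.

625/24

Direct substitution gives 0/0.
Apply L'Hôpital: lim (-125*y^2/2 - 25*y + 5*e^(5*y) - 5)/(4*y^3), still 0/0.
Apply L'Hôpital: lim (-125*y + 25*e^(5*y) - 25)/(12*y^2), still 0/0.
Apply L'Hôpital: lim (125*e^(5*y) - 125)/(24*y), still 0/0.
After 4 applications of L'Hôpital's rule the quotient is (625*e^(5*y))/(24); substituting y = 0 gives 625/24.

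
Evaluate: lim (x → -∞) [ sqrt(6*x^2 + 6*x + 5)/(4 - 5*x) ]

√(6)/5

For large |x|, √(6*x^2 + 6*x + 5) ≈ √6·|x| and the denominator ≈ -5x.
Since x → −∞, |x| = −x, giving −√6/(-5) = √(6)/5.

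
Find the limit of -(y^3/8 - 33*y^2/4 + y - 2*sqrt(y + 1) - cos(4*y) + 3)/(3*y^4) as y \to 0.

2033/576

Substitution gives 0/0 (the numerator vanishes to order 4).
Expand each term to order y^4: the coefficient of y^4 in -2·√(1 + y) is 5/64 and in −cos(4y) is -32/3.
Lower-order terms cancel with the polynomial part, so the numerator is (-2033/192)·y^4 + o(y^4), and the limit is (-2033/192)/(-3) = 2033/576.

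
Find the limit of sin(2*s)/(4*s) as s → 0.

1/2

Substitution gives 0/0.
Write it as (2/4)·sin(2s)/(2s); since sin(u)/u → 1, the limit is 1/2.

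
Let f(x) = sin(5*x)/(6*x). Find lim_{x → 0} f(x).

5/6

Substitution gives 0/0.
Write it as (5/6)·sin(5x)/(5x); since sin(u)/u → 1, the limit is 5/6.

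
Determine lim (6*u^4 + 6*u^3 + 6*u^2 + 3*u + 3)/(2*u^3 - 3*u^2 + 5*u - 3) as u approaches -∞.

-∞

The numerator has higher degree (4 > 3); the quotient behaves like (6/(2))·u^1 for large |u|.
As u → −∞ this diverges to -∞.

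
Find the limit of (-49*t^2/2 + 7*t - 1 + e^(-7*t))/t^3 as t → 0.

Direct substitution gives 0/0.
Apply L'Hôpital: lim (-49*t + 7 - 7*e^(-7*t))/(3*t^2), still 0/0.
Apply L'Hôpital: lim (-49 + 49*e^(-7*t))/(6*t), still 0/0.
After 3 applications of L'Hôpital's rule the quotient is (-343*e^(-7*t))/(6); substituting t = 0 gives -343/6.

-343/6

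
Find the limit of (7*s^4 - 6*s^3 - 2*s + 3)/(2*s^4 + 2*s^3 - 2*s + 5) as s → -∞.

7/2

Numerator and denominator both have degree 4.
Dividing every term by s^4, all lower-order terms vanish and the limit is the ratio of leading coefficients, 7/(2) = 7/2.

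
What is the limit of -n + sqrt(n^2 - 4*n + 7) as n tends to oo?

An ∞ − ∞ form. Rationalising with the conjugate, the difference becomes (-4n + 7) / (√(n^2 - 4*n + 7) + n).
For large n the denominator behaves like 2·n, so the quotient tends to -4/2 = -2.

-2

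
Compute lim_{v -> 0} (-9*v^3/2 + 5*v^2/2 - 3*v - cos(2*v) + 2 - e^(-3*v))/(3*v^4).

Substitution gives 0/0 (the numerator vanishes to order 4).
Expand each term to order v^4: the coefficient of v^4 in −e^(-3v) is -27/8 and in −cos(2v) is -2/3.
Lower-order terms cancel with the polynomial part, so the numerator is (-97/24)·v^4 + o(v^4), and the limit is (-97/24)/(3) = -97/72.

-97/72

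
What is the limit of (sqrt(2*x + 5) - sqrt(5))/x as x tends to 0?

A 0/0 form; rationalise with √(5 + 2x) + √5. This collapses the numerator to 2x, leaving 2/(√(5 + 2x) + √5) → 2/(2√5) = √(5)/5.

√(5)/5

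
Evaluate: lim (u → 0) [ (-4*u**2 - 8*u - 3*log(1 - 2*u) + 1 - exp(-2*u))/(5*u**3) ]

Substitution gives 0/0 (the numerator vanishes to order 3).
Expand each term to order u^3: the coefficient of u^3 in −e^(-2u) is 4/3 and in -3·ln(1 - 2u) is 8.
Lower-order terms cancel with the polynomial part, so the numerator is (28/3)·u^3 + o(u^3), and the limit is (28/3)/(5) = 28/15.

28/15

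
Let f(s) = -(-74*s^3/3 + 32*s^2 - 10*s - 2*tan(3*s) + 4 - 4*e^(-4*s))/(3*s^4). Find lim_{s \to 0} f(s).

Substitution gives 0/0 (the numerator vanishes to order 4).
Expand each term to order s^4: the coefficient of s^4 in -4·e^(-4s) is -128/3 and in -2·tan(3s) is 0.
Lower-order terms cancel with the polynomial part, so the numerator is (-128/3)·s^4 + o(s^4), and the limit is (-128/3)/(-3) = 128/9.

128/9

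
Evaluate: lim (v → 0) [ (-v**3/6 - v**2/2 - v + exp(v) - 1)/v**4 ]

Direct substitution gives 0/0.
Apply L'Hôpital: lim (-v^2/2 - v + e^(v) - 1)/(4*v^3), still 0/0.
Apply L'Hôpital: lim (-v + e^(v) - 1)/(12*v^2), still 0/0.
Apply L'Hôpital: lim (e^(v) - 1)/(24*v), still 0/0.
After 4 applications of L'Hôpital's rule the quotient is (e^(v))/(24); substituting v = 0 gives 1/24.

1/24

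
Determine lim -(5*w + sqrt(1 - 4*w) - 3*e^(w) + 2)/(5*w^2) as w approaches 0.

Substitution gives 0/0 (the numerator vanishes to order 2).
Expand each term to order w^2: the coefficient of w^2 in √(1 - 4w) is -2 and in -3·e^(w) is -3/2.
Lower-order terms cancel with the polynomial part, so the numerator is (-7/2)·w^2 + o(w^2), and the limit is (-7/2)/(-5) = 7/10.

7/10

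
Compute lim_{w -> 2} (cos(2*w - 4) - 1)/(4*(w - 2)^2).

Direct substitution gives 0/0.
Apply L'Hôpital: lim (-2*sin(2*w - 4))/(8*w - 16), still 0/0.
After 2 applications of L'Hôpital's rule the quotient is (-4*cos(2*w - 4))/(8); substituting w = 2 gives -1/2.

-1/2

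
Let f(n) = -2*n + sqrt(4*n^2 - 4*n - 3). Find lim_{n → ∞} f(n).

An ∞ − ∞ form. Rationalising with the conjugate, the difference becomes (-4n - 3) / (√(4*n^2 - 4*n - 3) + 2n).
For large n the denominator behaves like 2·2n, so the quotient tends to -4/4 = -1.

-1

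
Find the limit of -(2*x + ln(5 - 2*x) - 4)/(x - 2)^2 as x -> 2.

2

Direct substitution gives 0/0.
Apply L'Hôpital: lim (2 - 2/(5 - 2*x))/(4 - 2*x), still 0/0.
After 2 applications of L'Hôpital's rule the quotient is (-4/(5 - 2*x)^2)/(-2); substituting x = 2 gives 2.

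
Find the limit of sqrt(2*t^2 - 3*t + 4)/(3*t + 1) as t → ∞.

For large |t|, √(2*t^2 - 3*t + 4) ≈ √2·|t| and the denominator ≈ 3t.
Since t → +∞, |t| = t, giving √2/(3) = √(2)/3.

√(2)/3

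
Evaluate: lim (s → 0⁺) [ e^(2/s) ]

∞

As s → 0⁺, 2/(s) → +∞, so e^(2/(s)) → ∞.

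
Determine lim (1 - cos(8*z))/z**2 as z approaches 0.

Substitution gives 0/0.
Use (1 − cos u)/u² → 1/2 with u = 8z: the limit is 8²/(2·1) = 32.

32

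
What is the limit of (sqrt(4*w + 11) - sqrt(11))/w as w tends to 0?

2*√(11)/11

Substitution gives 0/0. Multiply numerator and denominator by the conjugate √(11 + 4w) + √11.
The numerator becomes (11 + 4w) − 11 = 4w, so the expression simplifies to 4/(√(11 + 4w) + √11).
Letting w → 0 gives 4/(2√11) = 2*√(11)/11.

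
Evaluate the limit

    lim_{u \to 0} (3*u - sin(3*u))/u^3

Direct substitution gives 0/0.
Apply L'Hôpital: lim (3 - 3*cos(3*u))/(3*u^2), still 0/0.
Apply L'Hôpital: lim (9*sin(3*u))/(6*u), still 0/0.
After 3 applications of L'Hôpital's rule the quotient is (27*cos(3*u))/(6); substituting u = 0 gives 9/2.

9/2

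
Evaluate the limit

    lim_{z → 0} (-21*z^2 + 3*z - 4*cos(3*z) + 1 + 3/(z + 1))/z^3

Substitution gives 0/0 (the numerator vanishes to order 3).
Expand each term to order z^3: the coefficient of z^3 in -4·cos(3z) is 0 and in 3·1/(1 + z) is -3.
Lower-order terms cancel with the polynomial part, so the numerator is (-3)·z^3 + o(z^3), and the limit is (-3)/(1) = -3.

-3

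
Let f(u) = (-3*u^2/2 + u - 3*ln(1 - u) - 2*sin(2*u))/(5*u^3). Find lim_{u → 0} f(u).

11/15

Substitution gives 0/0 (the numerator vanishes to order 3).
Expand each term to order u^3: the coefficient of u^3 in -3·ln(1 - u) is 1 and in -2·sin(2u) is 8/3.
Lower-order terms cancel with the polynomial part, so the numerator is (11/3)·u^3 + o(u^3), and the limit is (11/3)/(5) = 11/15.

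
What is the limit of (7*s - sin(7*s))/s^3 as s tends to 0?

343/6

Direct substitution gives 0/0.
Apply L'Hôpital: lim (7 - 7*cos(7*s))/(3*s^2), still 0/0.
Apply L'Hôpital: lim (49*sin(7*s))/(6*s), still 0/0.
After 3 applications of L'Hôpital's rule the quotient is (343*cos(7*s))/(6); substituting s = 0 gives 343/6.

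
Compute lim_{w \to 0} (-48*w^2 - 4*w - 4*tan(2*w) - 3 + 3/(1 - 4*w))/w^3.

544/3

Substitution gives 0/0 (the numerator vanishes to order 3).
Expand each term to order w^3: the coefficient of w^3 in 3·1/(1 - 4w) is 192 and in -4·tan(2w) is -32/3.
Lower-order terms cancel with the polynomial part, so the numerator is (544/3)·w^3 + o(w^3), and the limit is (544/3)/(1) = 544/3.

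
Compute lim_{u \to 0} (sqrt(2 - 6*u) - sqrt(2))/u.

Substitution gives 0/0. Multiply numerator and denominator by the conjugate √(2 - 6u) + √2.
The numerator becomes (2 - 6u) − 2 = -6u, so the expression simplifies to -6/(√(2 - 6u) + √2).
Letting u → 0 gives -6/(2√2) = -3*√(2)/2.

-3*√(2)/2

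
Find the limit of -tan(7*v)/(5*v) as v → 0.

-7/5

Substitution gives 0/0.
Since tan(u)/u → 1 as u → 0, tan(7v)/(7v) → 1 and the limit is 7/(-5) = -7/5.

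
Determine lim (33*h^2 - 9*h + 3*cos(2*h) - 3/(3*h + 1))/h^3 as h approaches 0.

81

Substitution gives 0/0 (the numerator vanishes to order 3).
Expand each term to order h^3: the coefficient of h^3 in 3·cos(2h) is 0 and in -3·1/(1 + 3h) is 81.
Lower-order terms cancel with the polynomial part, so the numerator is (81)·h^3 + o(h^3), and the limit is (81)/(1) = 81.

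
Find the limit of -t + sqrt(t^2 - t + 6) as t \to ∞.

-1/2

An ∞ − ∞ form. Rationalising with the conjugate, the difference becomes (-t + 6) / (√(t^2 - t + 6) + t).
For large t the denominator behaves like 2·t, so the quotient tends to -1/2 = -1/2.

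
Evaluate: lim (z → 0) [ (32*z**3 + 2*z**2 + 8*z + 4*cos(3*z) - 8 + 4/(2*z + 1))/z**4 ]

155/2

Substitution gives 0/0; apply L'Hôpital's rule 4 times.
After differentiating numerator and denominator 4 times the quotient is (324*cos(3*z) + 1536/(2*z + 1)^5)/(24); at z = 0 this is 155/2.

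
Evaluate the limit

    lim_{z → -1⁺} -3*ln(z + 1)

∞

As z → -1⁺, z + 1 → 0⁺ and ln(z + 1) → −∞.
Multiplying by -3 gives ∞.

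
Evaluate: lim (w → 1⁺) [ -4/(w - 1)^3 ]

-∞

As w → 1⁺, (w - 1) → 0⁺, so (w - 1)^3 → 0⁺ and -4/(w - 1)^3 → -∞.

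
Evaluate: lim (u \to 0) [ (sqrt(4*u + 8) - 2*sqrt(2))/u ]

A 0/0 form; rationalise with √(8 + 4u) + √8. This collapses the numerator to 4u, leaving 4/(√(8 + 4u) + √8) → 4/(2√8) = √(2)/2.

√(2)/2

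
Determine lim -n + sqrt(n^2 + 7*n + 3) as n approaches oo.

This has the form ∞ − ∞. Multiply and divide by the conjugate √(n^2 + 7*n + 3) + n.
That gives (7n + 3) / (√(n^2 + 7*n + 3) + n).
Divide numerator and denominator by n: the limit is 7/(2·1) = 7/2.

7/2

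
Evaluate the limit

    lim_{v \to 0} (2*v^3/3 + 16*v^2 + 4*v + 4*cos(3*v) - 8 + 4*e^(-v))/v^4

41/3

Substitution gives 0/0; apply L'Hôpital's rule 4 times.
After differentiating numerator and denominator 4 times the quotient is (324*cos(3*v) + 4*e^(-v))/(24); at v = 0 this is 41/3.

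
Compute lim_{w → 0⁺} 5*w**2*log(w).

This is a 0·(−∞) form. Rewrite as 5·ln(w) / w^(−2) and apply L'Hôpital:
the derivative quotient is 5·(1/w) / (−2·w^(−3)) = (-5/2)·w^2 → 0.

0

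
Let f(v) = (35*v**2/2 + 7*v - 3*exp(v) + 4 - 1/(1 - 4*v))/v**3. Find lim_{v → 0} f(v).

Substitution gives 0/0 (the numerator vanishes to order 3).
Expand each term to order v^3: the coefficient of v^3 in −1/(1 - 4v) is -64 and in -3·e^(v) is -1/2.
Lower-order terms cancel with the polynomial part, so the numerator is (-129/2)·v^3 + o(v^3), and the limit is (-129/2)/(1) = -129/2.

-129/2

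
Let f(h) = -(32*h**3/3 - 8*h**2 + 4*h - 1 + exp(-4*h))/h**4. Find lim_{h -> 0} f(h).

-32/3

Direct substitution gives 0/0.
Apply L'Hôpital: lim (32*h^2 - 16*h + 4 - 4*e^(-4*h))/(-4*h^3), still 0/0.
Apply L'Hôpital: lim (64*h - 16 + 16*e^(-4*h))/(-12*h^2), still 0/0.
Apply L'Hôpital: lim (64 - 64*e^(-4*h))/(-24*h), still 0/0.
After 4 applications of L'Hôpital's rule the quotient is (256*e^(-4*h))/(-24); substituting h = 0 gives -32/3.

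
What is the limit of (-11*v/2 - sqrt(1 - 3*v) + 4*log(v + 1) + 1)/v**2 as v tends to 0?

Substitution gives 0/0 (the numerator vanishes to order 2).
Expand each term to order v^2: the coefficient of v^2 in 4·ln(1 + v) is -2 and in −√(1 - 3v) is 9/8.
Lower-order terms cancel with the polynomial part, so the numerator is (-7/8)·v^2 + o(v^2), and the limit is (-7/8)/(1) = -7/8.

-7/8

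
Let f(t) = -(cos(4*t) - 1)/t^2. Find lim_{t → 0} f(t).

8

Direct substitution gives 0/0.
Apply L'Hôpital: lim (-4*sin(4*t))/(-2*t), still 0/0.
After 2 applications of L'Hôpital's rule the quotient is (-16*cos(4*t))/(-2); substituting t = 0 gives 8.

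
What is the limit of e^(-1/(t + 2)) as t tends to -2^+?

0

As t → -2⁺, -1/(t + 2) → −∞, so e^(-1/(t + 2)) → 0.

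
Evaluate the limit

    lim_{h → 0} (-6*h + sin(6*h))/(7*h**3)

-36/7

Direct substitution gives 0/0.
Apply L'Hôpital: lim (6*cos(6*h) - 6)/(21*h^2), still 0/0.
Apply L'Hôpital: lim (-36*sin(6*h))/(42*h), still 0/0.
After 3 applications of L'Hôpital's rule the quotient is (-216*cos(6*h))/(42); substituting h = 0 gives -36/7.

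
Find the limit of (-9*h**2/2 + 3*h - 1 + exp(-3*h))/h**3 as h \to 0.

-9/2

Direct substitution gives 0/0.
Apply L'Hôpital: lim (-9*h + 3 - 3*e^(-3*h))/(3*h^2), still 0/0.
Apply L'Hôpital: lim (-9 + 9*e^(-3*h))/(6*h), still 0/0.
After 3 applications of L'Hôpital's rule the quotient is (-27*e^(-3*h))/(6); substituting h = 0 gives -9/2.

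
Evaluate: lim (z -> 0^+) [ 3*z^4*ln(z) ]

0

This is a 0·(−∞) form. Rewrite as 3·ln(z) / z^(−4) and apply L'Hôpital:
the derivative quotient is 3·(1/z) / (−4·z^(−5)) = (-3/4)·z^4 → 0.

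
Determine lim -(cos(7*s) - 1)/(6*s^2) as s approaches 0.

Direct substitution gives 0/0.
Apply L'Hôpital: lim (-7*sin(7*s))/(-12*s), still 0/0.
After 2 applications of L'Hôpital's rule the quotient is (-49*cos(7*s))/(-12); substituting s = 0 gives 49/12.

49/12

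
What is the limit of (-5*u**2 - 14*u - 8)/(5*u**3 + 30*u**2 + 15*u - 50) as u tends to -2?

-2/15

At u = -2 both the top and bottom vanish — a removable singularity. Factoring out (u + 2) from each leaves (-5*u - 4)/(5*u^2 + 20*u - 25), which at u = -2 equals -2/15.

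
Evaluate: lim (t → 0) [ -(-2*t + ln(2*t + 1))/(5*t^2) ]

2/5

Direct substitution gives 0/0.
Apply L'Hôpital: lim (-2 + 2/(2*t + 1))/(-10*t), still 0/0.
After 2 applications of L'Hôpital's rule the quotient is (-4/(2*t + 1)^2)/(-10); substituting t = 0 gives 2/5.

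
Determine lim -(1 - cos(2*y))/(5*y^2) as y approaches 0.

Substitution gives 0/0.
Use (1 − cos u)/u² → 1/2 with u = 2y: the limit is 2²/(2·(-5)) = -2/5.

-2/5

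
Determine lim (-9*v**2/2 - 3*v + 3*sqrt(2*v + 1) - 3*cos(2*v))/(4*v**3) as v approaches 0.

3/8

Substitution gives 0/0; apply L'Hôpital's rule 3 times.
After differentiating numerator and denominator 3 times the quotient is (-24*sin(2*v) + 9/(2*v + 1)^(5/2))/(24); at v = 0 this is 3/8.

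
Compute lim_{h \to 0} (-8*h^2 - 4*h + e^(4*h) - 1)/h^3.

32/3

Direct substitution gives 0/0.
Apply L'Hôpital: lim (-16*h + 4*e^(4*h) - 4)/(3*h^2), still 0/0.
Apply L'Hôpital: lim (16*e^(4*h) - 16)/(6*h), still 0/0.
After 3 applications of L'Hôpital's rule the quotient is (64*e^(4*h))/(6); substituting h = 0 gives 32/3.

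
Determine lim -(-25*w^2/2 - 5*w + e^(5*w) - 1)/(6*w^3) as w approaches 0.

-125/36

Direct substitution gives 0/0.
Apply L'Hôpital: lim (-25*w + 5*e^(5*w) - 5)/(-18*w^2), still 0/0.
Apply L'Hôpital: lim (25*e^(5*w) - 25)/(-36*w), still 0/0.
After 3 applications of L'Hôpital's rule the quotient is (125*e^(5*w))/(-36); substituting w = 0 gives -125/36.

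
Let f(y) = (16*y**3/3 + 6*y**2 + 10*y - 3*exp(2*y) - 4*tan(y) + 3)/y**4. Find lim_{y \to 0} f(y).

Substitution gives 0/0; apply L'Hôpital's rule 4 times.
After differentiating numerator and denominator 4 times the quotient is (-48*e^(2*y) - 96*tan(y)^5 - 160*tan(y)^3 - 64*tan(y))/(24); at y = 0 this is -2.

-2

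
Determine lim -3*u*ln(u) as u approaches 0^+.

This is a 0·(−∞) form. Rewrite as -3·ln(u) / u^(−1) and apply L'Hôpital:
the derivative quotient is -3·(1/u) / (−1·u^(−2)) = (3/1)·u^1 → 0.

0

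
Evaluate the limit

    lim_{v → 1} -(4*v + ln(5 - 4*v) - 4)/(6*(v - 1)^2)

Direct substitution gives 0/0.
Apply L'Hôpital: lim (4 - 4/(5 - 4*v))/(12 - 12*v), still 0/0.
After 2 applications of L'Hôpital's rule the quotient is (-16/(5 - 4*v)^2)/(-12); substituting v = 1 gives 4/3.

4/3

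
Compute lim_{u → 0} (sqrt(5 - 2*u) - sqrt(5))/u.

Substitution gives 0/0. Multiply numerator and denominator by the conjugate √(5 - 2u) + √5.
The numerator becomes (5 - 2u) − 5 = -2u, so the expression simplifies to -2/(√(5 - 2u) + √5).
Letting u → 0 gives -2/(2√5) = -√(5)/5.

-√(5)/5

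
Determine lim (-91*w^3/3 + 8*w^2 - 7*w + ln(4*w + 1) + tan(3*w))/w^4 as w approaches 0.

-64

Substitution gives 0/0 (the numerator vanishes to order 4).
Expand each term to order w^4: the coefficient of w^4 in ln(1 + 4w) is -64 and in tan(3w) is 0.
Lower-order terms cancel with the polynomial part, so the numerator is (-64)·w^4 + o(w^4), and the limit is (-64)/(1) = -64.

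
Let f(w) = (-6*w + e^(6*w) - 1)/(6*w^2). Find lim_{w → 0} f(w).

Direct substitution gives 0/0.
Apply L'Hôpital: lim (6*e^(6*w) - 6)/(12*w), still 0/0.
After 2 applications of L'Hôpital's rule the quotient is (36*e^(6*w))/(12); substituting w = 0 gives 3.

3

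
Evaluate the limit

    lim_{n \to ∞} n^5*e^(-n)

Write as n^5/e^{1n}, an ∞/∞ form.
Exponential growth dominates any polynomial, so repeated L'Hôpital (or the standard result) gives 0.

0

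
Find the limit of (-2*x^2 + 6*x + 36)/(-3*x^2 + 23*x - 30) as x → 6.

At x = 6 both the top and bottom vanish — a removable singularity. Factoring out (x - 6) from each leaves (-2*x - 6)/(5 - 3*x), which at x = 6 equals 18/13.

18/13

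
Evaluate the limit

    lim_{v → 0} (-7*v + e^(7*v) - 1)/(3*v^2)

Direct substitution gives 0/0.
Apply L'Hôpital: lim (7*e^(7*v) - 7)/(6*v), still 0/0.
After 2 applications of L'Hôpital's rule the quotient is (49*e^(7*v))/(6); substituting v = 0 gives 49/6.

49/6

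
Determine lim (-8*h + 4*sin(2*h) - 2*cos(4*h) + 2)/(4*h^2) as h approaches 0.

4

Substitution gives 0/0 (the numerator vanishes to order 2).
Expand each term to order h^2: the coefficient of h^2 in 4·sin(2h) is 0 and in -2·cos(4h) is 16.
Lower-order terms cancel with the polynomial part, so the numerator is (16)·h^2 + o(h^2), and the limit is (16)/(4) = 4.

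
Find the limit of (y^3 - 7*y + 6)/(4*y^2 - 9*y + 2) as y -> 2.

Direct substitution gives 0/0, so factor. Both numerator and denominator have (y - 2) as a factor.
After cancelling, the expression reduces to (y^2 + 2*y - 3)/(4*y - 1).
Substituting y = 2 gives 5/7.

5/7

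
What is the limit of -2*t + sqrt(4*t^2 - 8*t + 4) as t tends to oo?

-2

An ∞ − ∞ form. Rationalising with the conjugate, the difference becomes (-8t + 4) / (√(4*t^2 - 8*t + 4) + 2t).
For large t the denominator behaves like 2·2t, so the quotient tends to -8/4 = -2.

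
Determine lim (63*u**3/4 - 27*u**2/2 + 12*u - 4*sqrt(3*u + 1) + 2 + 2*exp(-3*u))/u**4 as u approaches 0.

621/32

Substitution gives 0/0; apply L'Hôpital's rule 4 times.
After differentiating numerator and denominator 4 times the quotient is (162*e^(-3*u) + 1215/(4*(3*u + 1)^(7/2)))/(24); at u = 0 this is 621/32.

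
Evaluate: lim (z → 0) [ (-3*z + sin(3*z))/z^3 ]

-9/2

Direct substitution gives 0/0.
Apply L'Hôpital: lim (3*cos(3*z) - 3)/(3*z^2), still 0/0.
Apply L'Hôpital: lim (-9*sin(3*z))/(6*z), still 0/0.
After 3 applications of L'Hôpital's rule the quotient is (-27*cos(3*z))/(6); substituting z = 0 gives -9/2.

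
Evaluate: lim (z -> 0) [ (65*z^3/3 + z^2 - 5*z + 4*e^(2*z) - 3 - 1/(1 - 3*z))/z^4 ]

Substitution gives 0/0 (the numerator vanishes to order 4).
Expand each term to order z^4: the coefficient of z^4 in 4·e^(2z) is 8/3 and in −1/(1 - 3z) is -81.
Lower-order terms cancel with the polynomial part, so the numerator is (-235/3)·z^4 + o(z^4), and the limit is (-235/3)/(1) = -235/3.

-235/3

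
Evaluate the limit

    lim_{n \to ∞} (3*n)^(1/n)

1

Base → ∞ and exponent → 0: an ∞^0 form.
Take logs: (1/n)·ln(3·n^1) = (ln 3 + 1·ln n)/n → 0.
So the limit is e^0 = 1.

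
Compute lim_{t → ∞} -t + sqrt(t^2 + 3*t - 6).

3/2

This has the form ∞ − ∞. Multiply and divide by the conjugate √(t^2 + 3*t - 6) + t.
That gives (3t - 6) / (√(t^2 + 3*t - 6) + t).
Divide numerator and denominator by t: the limit is 3/(2·1) = 3/2.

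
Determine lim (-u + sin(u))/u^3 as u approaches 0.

Direct substitution gives 0/0.
Apply L'Hôpital: lim (cos(u) - 1)/(3*u^2), still 0/0.
Apply L'Hôpital: lim (-sin(u))/(6*u), still 0/0.
After 3 applications of L'Hôpital's rule the quotient is (-cos(u))/(6); substituting u = 0 gives -1/6.

-1/6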